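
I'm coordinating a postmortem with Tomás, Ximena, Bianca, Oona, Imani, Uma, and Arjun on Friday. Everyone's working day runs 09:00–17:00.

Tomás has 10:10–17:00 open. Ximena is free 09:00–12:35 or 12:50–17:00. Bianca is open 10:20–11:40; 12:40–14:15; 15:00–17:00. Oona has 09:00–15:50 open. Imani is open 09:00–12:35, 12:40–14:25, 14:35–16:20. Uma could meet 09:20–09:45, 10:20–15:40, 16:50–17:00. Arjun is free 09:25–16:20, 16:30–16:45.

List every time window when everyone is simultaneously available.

Tomás ∩ Ximena: 10:10-12:35, 12:50-17:00.
Tomás ∩ Ximena ∩ Bianca: 10:20-11:40, 12:50-14:15, 15:00-17:00.
Tomás ∩ Ximena ∩ Bianca ∩ Oona: 10:20-11:40, 12:50-14:15, 15:00-15:50.
Tomás ∩ Ximena ∩ Bianca ∩ Oona ∩ Imani: 10:20-11:40, 12:50-14:15, 15:00-15:50.
Tomás ∩ Ximena ∩ Bianca ∩ Oona ∩ Imani ∩ Uma: 10:20-11:40, 12:50-14:15, 15:00-15:40.
Tomás ∩ Ximena ∩ Bianca ∩ Oona ∩ Imani ∩ Uma ∩ Arjun: 10:20-11:40, 12:50-14:15, 15:00-15:40.

10:20-11:40, 12:50-14:15, 15:00-15:40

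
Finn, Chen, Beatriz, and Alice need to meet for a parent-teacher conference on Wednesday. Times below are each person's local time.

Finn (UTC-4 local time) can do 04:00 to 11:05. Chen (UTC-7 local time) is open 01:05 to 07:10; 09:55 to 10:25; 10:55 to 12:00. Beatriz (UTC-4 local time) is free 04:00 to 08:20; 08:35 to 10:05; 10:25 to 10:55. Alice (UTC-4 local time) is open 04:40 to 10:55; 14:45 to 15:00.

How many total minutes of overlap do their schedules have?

310

Finn in UTC: 08:00-15:05 (add 4h to convert from UTC-4).
Chen in UTC: 08:05-14:10, 16:55-17:25, 17:55-19:00 (add 7h to convert from UTC-7).
Beatriz in UTC: 08:00-12:20, 12:35-14:05, 14:25-14:55 (add 4h to convert from UTC-4).
Alice in UTC: 08:40-14:55, 18:45-19:00 (add 4h to convert from UTC-4).
Finn ∩ Chen: 08:05-14:10.
Finn ∩ Chen ∩ Beatriz: 08:05-12:20, 12:35-14:05.
Finn ∩ Chen ∩ Beatriz ∩ Alice: 08:40-12:20, 12:35-14:05.
Summing the common windows: 220 + 90 = 310 minutes.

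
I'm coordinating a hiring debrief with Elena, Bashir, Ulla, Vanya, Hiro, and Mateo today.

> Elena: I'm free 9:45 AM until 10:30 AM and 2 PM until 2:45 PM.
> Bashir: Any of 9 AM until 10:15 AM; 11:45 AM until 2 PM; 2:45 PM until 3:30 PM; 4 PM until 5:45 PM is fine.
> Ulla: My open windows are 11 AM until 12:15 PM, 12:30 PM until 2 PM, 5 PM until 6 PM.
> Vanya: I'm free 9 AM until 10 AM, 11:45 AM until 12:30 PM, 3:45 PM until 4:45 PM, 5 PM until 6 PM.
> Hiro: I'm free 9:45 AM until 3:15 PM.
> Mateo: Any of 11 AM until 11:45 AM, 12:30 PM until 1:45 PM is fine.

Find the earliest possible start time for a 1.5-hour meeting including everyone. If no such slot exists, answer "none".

Elena ∩ Bashir: 09:45-10:15.
Elena ∩ Bashir ∩ Ulla: ∅.
Elena ∩ Bashir ∩ Ulla ∩ Vanya: ∅.
Elena ∩ Bashir ∩ Ulla ∩ Vanya ∩ Hiro: ∅.
Elena ∩ Bashir ∩ Ulla ∩ Vanya ∩ Hiro ∩ Mateo: ∅.
There is no time when everyone is free.
No common window is at least 90 minutes long.

none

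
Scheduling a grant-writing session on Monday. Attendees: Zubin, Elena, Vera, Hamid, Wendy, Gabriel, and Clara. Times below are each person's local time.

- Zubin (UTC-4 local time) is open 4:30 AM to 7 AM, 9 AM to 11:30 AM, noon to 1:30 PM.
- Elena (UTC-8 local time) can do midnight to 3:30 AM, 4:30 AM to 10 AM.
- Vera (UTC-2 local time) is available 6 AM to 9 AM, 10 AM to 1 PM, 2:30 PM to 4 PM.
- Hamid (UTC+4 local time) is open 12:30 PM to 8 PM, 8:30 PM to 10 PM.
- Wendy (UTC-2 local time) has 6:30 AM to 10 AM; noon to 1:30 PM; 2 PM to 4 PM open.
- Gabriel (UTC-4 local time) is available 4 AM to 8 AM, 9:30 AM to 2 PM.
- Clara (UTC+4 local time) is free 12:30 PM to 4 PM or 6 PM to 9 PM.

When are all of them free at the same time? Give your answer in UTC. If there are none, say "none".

Zubin in UTC: 08:30-11:00, 13:00-15:30, 16:00-17:30 (add 4h to convert from UTC-4).
Elena in UTC: 08:00-11:30, 12:30-18:00 (add 8h to convert from UTC-8).
Vera in UTC: 08:00-11:00, 12:00-15:00, 16:30-18:00 (add 2h to convert from UTC-2).
Hamid in UTC: 08:30-16:00, 16:30-18:00 (subtract 4h to convert from UTC+4).
Wendy in UTC: 08:30-12:00, 14:00-15:30, 16:00-18:00 (add 2h to convert from UTC-2).
Gabriel in UTC: 08:00-12:00, 13:30-18:00 (add 4h to convert from UTC-4).
Clara in UTC: 08:30-12:00, 14:00-17:00 (subtract 4h to convert from UTC+4).
Zubin ∩ Elena: 08:30-11:00, 13:00-15:30, 16:00-17:30.
Zubin ∩ Elena ∩ Vera: 08:30-11:00, 13:00-15:00, 16:30-17:30.
Zubin ∩ Elena ∩ Vera ∩ Hamid: 08:30-11:00, 13:00-15:00, 16:30-17:30.
Zubin ∩ Elena ∩ Vera ∩ Hamid ∩ Wendy: 08:30-11:00, 14:00-15:00, 16:30-17:30.
Zubin ∩ Elena ∩ Vera ∩ Hamid ∩ Wendy ∩ Gabriel: 08:30-11:00, 14:00-15:00, 16:30-17:30.
Zubin ∩ Elena ∩ Vera ∩ Hamid ∩ Wendy ∩ Gabriel ∩ Clara: 08:30-11:00, 14:00-15:00, 16:30-17:00.
Those are the intersection windows.

08:30-11:00, 14:00-15:00, 16:30-17:00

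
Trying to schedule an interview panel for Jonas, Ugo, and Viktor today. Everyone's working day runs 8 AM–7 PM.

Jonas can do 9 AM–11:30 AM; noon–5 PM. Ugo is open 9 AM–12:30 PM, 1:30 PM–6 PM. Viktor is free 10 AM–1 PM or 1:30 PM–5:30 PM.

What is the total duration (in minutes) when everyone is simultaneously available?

Jonas ∩ Ugo: 09:00-11:30, 12:00-12:30, 13:30-17:00.
Jonas ∩ Ugo ∩ Viktor: 10:00-11:30, 12:00-12:30, 13:30-17:00.
So the common availability across everyone is 10:00-11:30, 12:00-12:30, 13:30-17:00.
Summing the common windows: 90 + 30 + 210 = 330 minutes.

330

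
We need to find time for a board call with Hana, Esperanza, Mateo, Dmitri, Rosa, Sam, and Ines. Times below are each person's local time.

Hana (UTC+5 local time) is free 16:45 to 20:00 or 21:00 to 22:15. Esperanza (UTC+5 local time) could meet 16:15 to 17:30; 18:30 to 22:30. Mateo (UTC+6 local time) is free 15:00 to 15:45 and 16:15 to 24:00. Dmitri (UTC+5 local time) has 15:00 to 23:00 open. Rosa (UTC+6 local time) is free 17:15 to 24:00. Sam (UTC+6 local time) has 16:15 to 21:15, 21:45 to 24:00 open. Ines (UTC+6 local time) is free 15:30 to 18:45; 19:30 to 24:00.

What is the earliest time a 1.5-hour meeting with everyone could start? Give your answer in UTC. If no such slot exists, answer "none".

13:30

Hana in UTC: 11:45-15:00, 16:00-17:15 (subtract 5h to convert from UTC+5).
Esperanza in UTC: 11:15-12:30, 13:30-17:30 (subtract 5h to convert from UTC+5).
Mateo in UTC: 09:00-09:45, 10:15-18:00 (subtract 6h to convert from UTC+6).
Dmitri in UTC: 10:00-18:00 (subtract 5h to convert from UTC+5).
Rosa in UTC: 11:15-18:00 (subtract 6h to convert from UTC+6).
Sam in UTC: 10:15-15:15, 15:45-18:00 (subtract 6h to convert from UTC+6).
Ines in UTC: 09:30-12:45, 13:30-18:00 (subtract 6h to convert from UTC+6).
Hana ∩ Esperanza: 11:45-12:30, 13:30-15:00, 16:00-17:15.
Hana ∩ Esperanza ∩ Mateo: 11:45-12:30, 13:30-15:00, 16:00-17:15.
Hana ∩ Esperanza ∩ Mateo ∩ Dmitri: 11:45-12:30, 13:30-15:00, 16:00-17:15.
Hana ∩ Esperanza ∩ Mateo ∩ Dmitri ∩ Rosa: 11:45-12:30, 13:30-15:00, 16:00-17:15.
Hana ∩ Esperanza ∩ Mateo ∩ Dmitri ∩ Rosa ∩ Sam: 11:45-12:30, 13:30-15:00, 16:00-17:15.
Hana ∩ Esperanza ∩ Mateo ∩ Dmitri ∩ Rosa ∩ Sam ∩ Ines: 11:45-12:30, 13:30-15:00, 16:00-17:15.
The first common window of at least 90 minutes is 13:30-15:00, so the earliest start is 13:30.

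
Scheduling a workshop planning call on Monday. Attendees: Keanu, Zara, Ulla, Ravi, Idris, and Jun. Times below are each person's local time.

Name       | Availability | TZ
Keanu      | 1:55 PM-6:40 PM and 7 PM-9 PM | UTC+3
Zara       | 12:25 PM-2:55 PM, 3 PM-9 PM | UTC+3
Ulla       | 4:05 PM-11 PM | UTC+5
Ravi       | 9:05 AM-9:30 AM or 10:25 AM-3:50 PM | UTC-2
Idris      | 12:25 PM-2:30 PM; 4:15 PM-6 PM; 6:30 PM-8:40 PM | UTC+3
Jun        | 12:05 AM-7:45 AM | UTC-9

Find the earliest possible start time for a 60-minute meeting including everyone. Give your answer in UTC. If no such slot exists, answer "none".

Keanu in UTC: 10:55-15:40, 16:00-18:00 (subtract 3h to convert from UTC+3).
Zara in UTC: 09:25-11:55, 12:00-18:00 (subtract 3h to convert from UTC+3).
Ulla in UTC: 11:05-18:00 (subtract 5h to convert from UTC+5).
Ravi in UTC: 11:05-11:30, 12:25-17:50 (add 2h to convert from UTC-2).
Idris in UTC: 09:25-11:30, 13:15-15:00, 15:30-17:40 (subtract 3h to convert from UTC+3).
Jun in UTC: 09:05-16:45 (add 9h to convert from UTC-9).
Keanu ∩ Zara: 10:55-11:55, 12:00-15:40, 16:00-18:00.
Keanu ∩ Zara ∩ Ulla: 11:05-11:55, 12:00-15:40, 16:00-18:00.
Keanu ∩ Zara ∩ Ulla ∩ Ravi: 11:05-11:30, 12:25-15:40, 16:00-17:50.
Keanu ∩ Zara ∩ Ulla ∩ Ravi ∩ Idris: 11:05-11:30, 13:15-15:00, 15:30-15:40, 16:00-17:40.
Keanu ∩ Zara ∩ Ulla ∩ Ravi ∩ Idris ∩ Jun: 11:05-11:30, 13:15-15:00, 15:30-15:40, 16:00-16:45.
The first common window of at least 60 minutes is 13:15-15:00, so the earliest start is 13:15.

13:15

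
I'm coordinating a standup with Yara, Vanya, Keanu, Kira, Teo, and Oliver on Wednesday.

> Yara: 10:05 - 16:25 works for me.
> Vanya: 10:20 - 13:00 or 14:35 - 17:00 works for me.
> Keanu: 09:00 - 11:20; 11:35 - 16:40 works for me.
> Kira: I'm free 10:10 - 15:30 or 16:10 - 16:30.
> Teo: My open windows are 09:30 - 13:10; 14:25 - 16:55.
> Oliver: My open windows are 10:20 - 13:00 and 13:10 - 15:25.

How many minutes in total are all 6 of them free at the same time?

Yara ∩ Vanya: 10:20-13:00, 14:35-16:25.
Yara ∩ Vanya ∩ Keanu: 10:20-11:20, 11:35-13:00, 14:35-16:25.
Yara ∩ Vanya ∩ Keanu ∩ Kira: 10:20-11:20, 11:35-13:00, 14:35-15:30, 16:10-16:25.
Yara ∩ Vanya ∩ Keanu ∩ Kira ∩ Teo: 10:20-11:20, 11:35-13:00, 14:35-15:30, 16:10-16:25.
Yara ∩ Vanya ∩ Keanu ∩ Kira ∩ Teo ∩ Oliver: 10:20-11:20, 11:35-13:00, 14:35-15:25.
So the common availability across everyone is 10:20-11:20, 11:35-13:00, 14:35-15:25.
Summing the common windows: 60 + 85 + 50 = 195 minutes.

195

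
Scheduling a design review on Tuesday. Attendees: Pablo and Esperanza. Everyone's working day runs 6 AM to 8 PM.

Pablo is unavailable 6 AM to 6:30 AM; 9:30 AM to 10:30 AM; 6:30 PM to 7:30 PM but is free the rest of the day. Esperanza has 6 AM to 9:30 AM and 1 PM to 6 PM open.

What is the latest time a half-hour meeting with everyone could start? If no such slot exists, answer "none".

Pablo free: 06:30-09:30, 10:30-18:30, 19:30-20:00 (invert busy blocks within the working day).
Esperanza free: 06:00-09:30, 13:00-18:00.
Pablo ∩ Esperanza: 06:30-09:30, 13:00-18:00.
The last common window of at least 30 minutes is 13:00-18:00; a 30-minute meeting can start as late as 17:30 and still end by 18:00.

17:30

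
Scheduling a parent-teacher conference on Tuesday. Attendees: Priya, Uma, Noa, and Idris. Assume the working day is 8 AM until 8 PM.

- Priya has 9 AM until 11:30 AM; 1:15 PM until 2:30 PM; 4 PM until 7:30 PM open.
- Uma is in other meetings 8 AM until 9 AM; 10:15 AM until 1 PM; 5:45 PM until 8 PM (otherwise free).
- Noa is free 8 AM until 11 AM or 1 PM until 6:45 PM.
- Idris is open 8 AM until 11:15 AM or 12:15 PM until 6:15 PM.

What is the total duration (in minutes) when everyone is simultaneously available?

255

Priya free: 09:00-11:30, 13:15-14:30, 16:00-19:30.
Uma free: 09:00-10:15, 13:00-17:45 (invert busy blocks within the working day).
Noa free: 08:00-11:00, 13:00-18:45.
Idris free: 08:00-11:15, 12:15-18:15.
Priya ∩ Uma: 09:00-10:15, 13:15-14:30, 16:00-17:45.
Priya ∩ Uma ∩ Noa: 09:00-10:15, 13:15-14:30, 16:00-17:45.
Priya ∩ Uma ∩ Noa ∩ Idris: 09:00-10:15, 13:15-14:30, 16:00-17:45.
Summing the common windows: 75 + 75 + 105 = 255 minutes.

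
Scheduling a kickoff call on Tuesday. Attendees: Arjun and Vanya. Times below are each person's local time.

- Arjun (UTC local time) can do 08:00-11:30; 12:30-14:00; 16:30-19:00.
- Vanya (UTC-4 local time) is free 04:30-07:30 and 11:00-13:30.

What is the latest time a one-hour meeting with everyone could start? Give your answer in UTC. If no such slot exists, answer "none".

16:30

Arjun in UTC: 08:00-11:30, 12:30-14:00, 16:30-19:00.
Vanya in UTC: 08:30-11:30, 15:00-17:30 (add 4h to convert from UTC-4).
Arjun ∩ Vanya: 08:30-11:30, 16:30-17:30.
The last common window of at least 60 minutes is 16:30-17:30; a 60-minute meeting can start as late as 16:30 and still end by 17:30.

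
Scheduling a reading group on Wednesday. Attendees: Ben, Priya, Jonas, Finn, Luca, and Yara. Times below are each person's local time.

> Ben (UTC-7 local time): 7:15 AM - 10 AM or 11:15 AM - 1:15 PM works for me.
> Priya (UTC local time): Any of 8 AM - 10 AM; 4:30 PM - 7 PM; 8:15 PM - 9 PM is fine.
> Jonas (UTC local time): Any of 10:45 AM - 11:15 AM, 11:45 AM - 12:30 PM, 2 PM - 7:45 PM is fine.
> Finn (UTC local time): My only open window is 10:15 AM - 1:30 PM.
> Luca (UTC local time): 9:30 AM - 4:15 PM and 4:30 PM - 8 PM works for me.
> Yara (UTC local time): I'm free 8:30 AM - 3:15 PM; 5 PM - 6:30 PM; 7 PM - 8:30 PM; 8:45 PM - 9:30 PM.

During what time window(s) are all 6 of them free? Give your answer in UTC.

Ben in UTC: 14:15-17:00, 18:15-20:15 (add 7h to convert from UTC-7).
Priya in UTC: 08:00-10:00, 16:30-19:00, 20:15-21:00.
Jonas in UTC: 10:45-11:15, 11:45-12:30, 14:00-19:45.
Finn in UTC: 10:15-13:30.
Luca in UTC: 09:30-16:15, 16:30-20:00.
Yara in UTC: 08:30-15:15, 17:00-18:30, 19:00-20:30, 20:45-21:30.
Ben ∩ Priya: 16:30-17:00, 18:15-19:00.
Ben ∩ Priya ∩ Jonas: 16:30-17:00, 18:15-19:00.
Ben ∩ Priya ∩ Jonas ∩ Finn: ∅.
Ben ∩ Priya ∩ Jonas ∩ Finn ∩ Luca: ∅.
Ben ∩ Priya ∩ Jonas ∩ Finn ∩ Luca ∩ Yara: ∅.
There is no time when everyone is free.

none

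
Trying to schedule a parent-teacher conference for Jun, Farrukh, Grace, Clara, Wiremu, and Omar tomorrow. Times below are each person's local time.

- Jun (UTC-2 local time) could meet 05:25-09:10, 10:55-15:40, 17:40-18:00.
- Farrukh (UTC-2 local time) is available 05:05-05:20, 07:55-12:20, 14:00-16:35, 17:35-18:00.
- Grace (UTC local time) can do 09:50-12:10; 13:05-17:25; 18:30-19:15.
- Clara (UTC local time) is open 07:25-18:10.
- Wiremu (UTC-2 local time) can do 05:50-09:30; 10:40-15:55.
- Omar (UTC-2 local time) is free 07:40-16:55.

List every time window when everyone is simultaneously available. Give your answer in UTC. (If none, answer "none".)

Jun in UTC: 07:25-11:10, 12:55-17:40, 19:40-20:00 (add 2h to convert from UTC-2).
Farrukh in UTC: 07:05-07:20, 09:55-14:20, 16:00-18:35, 19:35-20:00 (add 2h to convert from UTC-2).
Grace in UTC: 09:50-12:10, 13:05-17:25, 18:30-19:15.
Clara in UTC: 07:25-18:10.
Wiremu in UTC: 07:50-11:30, 12:40-17:55 (add 2h to convert from UTC-2).
Omar in UTC: 09:40-18:55 (add 2h to convert from UTC-2).
Jun ∩ Farrukh: 09:55-11:10, 12:55-14:20, 16:00-17:40, 19:40-20:00.
Jun ∩ Farrukh ∩ Grace: 09:55-11:10, 13:05-14:20, 16:00-17:25.
Jun ∩ Farrukh ∩ Grace ∩ Clara: 09:55-11:10, 13:05-14:20, 16:00-17:25.
Jun ∩ Farrukh ∩ Grace ∩ Clara ∩ Wiremu: 09:55-11:10, 13:05-14:20, 16:00-17:25.
Jun ∩ Farrukh ∩ Grace ∩ Clara ∩ Wiremu ∩ Omar: 09:55-11:10, 13:05-14:20, 16:00-17:25.
Those are the intersection windows.

09:55-11:10, 13:05-14:20, 16:00-17:25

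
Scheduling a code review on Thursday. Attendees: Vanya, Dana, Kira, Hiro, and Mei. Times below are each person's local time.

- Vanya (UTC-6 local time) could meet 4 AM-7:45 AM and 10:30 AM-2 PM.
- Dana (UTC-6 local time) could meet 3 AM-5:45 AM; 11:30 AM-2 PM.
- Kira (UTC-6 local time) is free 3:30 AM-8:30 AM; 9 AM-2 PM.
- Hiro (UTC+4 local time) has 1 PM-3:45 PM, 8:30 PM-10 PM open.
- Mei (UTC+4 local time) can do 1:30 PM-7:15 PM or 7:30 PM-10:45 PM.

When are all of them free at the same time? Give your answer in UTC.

Vanya in UTC: 10:00-13:45, 16:30-20:00 (add 6h to convert from UTC-6).
Dana in UTC: 09:00-11:45, 17:30-20:00 (add 6h to convert from UTC-6).
Kira in UTC: 09:30-14:30, 15:00-20:00 (add 6h to convert from UTC-6).
Hiro in UTC: 09:00-11:45, 16:30-18:00 (subtract 4h to convert from UTC+4).
Mei in UTC: 09:30-15:15, 15:30-18:45 (subtract 4h to convert from UTC+4).
Vanya ∩ Dana: 10:00-11:45, 17:30-20:00.
Vanya ∩ Dana ∩ Kira: 10:00-11:45, 17:30-20:00.
Vanya ∩ Dana ∩ Kira ∩ Hiro: 10:00-11:45, 17:30-18:00.
Vanya ∩ Dana ∩ Kira ∩ Hiro ∩ Mei: 10:00-11:45, 17:30-18:00.

10:00-11:45, 17:30-18:00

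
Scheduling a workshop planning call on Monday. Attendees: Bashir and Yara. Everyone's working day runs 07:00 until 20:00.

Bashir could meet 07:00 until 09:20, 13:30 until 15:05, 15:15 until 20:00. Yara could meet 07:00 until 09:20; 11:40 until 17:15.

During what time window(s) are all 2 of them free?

Bashir ∩ Yara: 07:00-09:20, 13:30-15:05, 15:15-17:15.
Those are the intersection windows.

07:00-09:20, 13:30-15:05, 15:15-17:15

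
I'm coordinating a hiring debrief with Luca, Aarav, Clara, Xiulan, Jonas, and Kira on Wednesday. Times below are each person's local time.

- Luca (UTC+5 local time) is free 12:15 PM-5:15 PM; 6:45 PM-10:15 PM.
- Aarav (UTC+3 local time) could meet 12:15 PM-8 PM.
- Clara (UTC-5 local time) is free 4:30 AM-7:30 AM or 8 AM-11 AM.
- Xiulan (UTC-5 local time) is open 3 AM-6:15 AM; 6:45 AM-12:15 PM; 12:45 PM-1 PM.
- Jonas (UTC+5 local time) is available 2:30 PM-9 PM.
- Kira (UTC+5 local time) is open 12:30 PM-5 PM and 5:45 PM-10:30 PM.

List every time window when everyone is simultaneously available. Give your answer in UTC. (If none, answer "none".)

Luca in UTC: 07:15-12:15, 13:45-17:15 (subtract 5h to convert from UTC+5).
Aarav in UTC: 09:15-17:00 (subtract 3h to convert from UTC+3).
Clara in UTC: 09:30-12:30, 13:00-16:00 (add 5h to convert from UTC-5).
Xiulan in UTC: 08:00-11:15, 11:45-17:15, 17:45-18:00 (add 5h to convert from UTC-5).
Jonas in UTC: 09:30-16:00 (subtract 5h to convert from UTC+5).
Kira in UTC: 07:30-12:00, 12:45-17:30 (subtract 5h to convert from UTC+5).
Luca ∩ Aarav: 09:15-12:15, 13:45-17:00.
Luca ∩ Aarav ∩ Clara: 09:30-12:15, 13:45-16:00.
Luca ∩ Aarav ∩ Clara ∩ Xiulan: 09:30-11:15, 11:45-12:15, 13:45-16:00.
Luca ∩ Aarav ∩ Clara ∩ Xiulan ∩ Jonas: 09:30-11:15, 11:45-12:15, 13:45-16:00.
Luca ∩ Aarav ∩ Clara ∩ Xiulan ∩ Jonas ∩ Kira: 09:30-11:15, 11:45-12:00, 13:45-16:00.
Those are the intersection windows.

09:30-11:15, 11:45-12:00, 13:45-16:00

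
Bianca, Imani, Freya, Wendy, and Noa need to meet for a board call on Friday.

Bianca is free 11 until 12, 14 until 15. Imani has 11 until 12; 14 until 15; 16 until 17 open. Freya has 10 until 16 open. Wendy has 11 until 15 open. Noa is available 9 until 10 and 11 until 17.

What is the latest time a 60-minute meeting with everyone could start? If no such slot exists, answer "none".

14:00

Bianca ∩ Imani: 11:00-12:00, 14:00-15:00.
Bianca ∩ Imani ∩ Freya: 11:00-12:00, 14:00-15:00.
Bianca ∩ Imani ∩ Freya ∩ Wendy: 11:00-12:00, 14:00-15:00.
Bianca ∩ Imani ∩ Freya ∩ Wendy ∩ Noa: 11:00-12:00, 14:00-15:00.
The last common window of at least 60 minutes is 14:00-15:00; a 60-minute meeting can start as late as 14:00 and still end by 15:00.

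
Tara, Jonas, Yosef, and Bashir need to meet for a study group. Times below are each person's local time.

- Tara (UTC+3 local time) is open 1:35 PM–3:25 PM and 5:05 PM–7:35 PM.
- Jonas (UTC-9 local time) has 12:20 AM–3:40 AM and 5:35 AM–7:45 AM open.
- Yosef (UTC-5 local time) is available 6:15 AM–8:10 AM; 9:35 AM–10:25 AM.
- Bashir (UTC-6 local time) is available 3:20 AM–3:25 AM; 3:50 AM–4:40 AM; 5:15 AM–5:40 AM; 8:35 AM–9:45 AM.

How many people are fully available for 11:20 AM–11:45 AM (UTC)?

Tara in UTC: 10:35-12:25, 14:05-16:35 (subtract 3h to convert from UTC+3).
Jonas in UTC: 09:20-12:40, 14:35-16:45 (add 9h to convert from UTC-9).
Yosef in UTC: 11:15-13:10, 14:35-15:25 (add 5h to convert from UTC-5).
Bashir in UTC: 09:20-09:25, 09:50-10:40, 11:15-11:40, 14:35-15:45 (add 6h to convert from UTC-6).
Tara, Jonas, and Yosef can make the full 11:20-11:45 slot — that's 3.

3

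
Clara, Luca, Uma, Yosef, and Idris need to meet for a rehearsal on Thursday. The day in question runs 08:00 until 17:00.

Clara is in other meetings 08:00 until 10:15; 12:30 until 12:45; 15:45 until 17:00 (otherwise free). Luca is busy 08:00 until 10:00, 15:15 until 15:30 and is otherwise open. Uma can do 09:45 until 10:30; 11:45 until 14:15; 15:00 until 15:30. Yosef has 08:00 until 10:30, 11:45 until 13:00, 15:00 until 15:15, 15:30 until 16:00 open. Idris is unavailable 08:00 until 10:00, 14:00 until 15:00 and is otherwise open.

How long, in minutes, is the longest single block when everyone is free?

Clara free: 10:15-12:30, 12:45-15:45 (invert busy blocks within the working day).
Luca free: 10:00-15:15, 15:30-17:00 (invert busy blocks within the working day).
Uma free: 09:45-10:30, 11:45-14:15, 15:00-15:30.
Yosef free: 08:00-10:30, 11:45-13:00, 15:00-15:15, 15:30-16:00.
Idris free: 10:00-14:00, 15:00-17:00 (invert busy blocks within the working day).
Clara ∩ Luca: 10:15-12:30, 12:45-15:15, 15:30-15:45.
Clara ∩ Luca ∩ Uma: 10:15-10:30, 11:45-12:30, 12:45-14:15, 15:00-15:15.
Clara ∩ Luca ∩ Uma ∩ Yosef: 10:15-10:30, 11:45-12:30, 12:45-13:00, 15:00-15:15.
Clara ∩ Luca ∩ Uma ∩ Yosef ∩ Idris: 10:15-10:30, 11:45-12:30, 12:45-13:00, 15:00-15:15.
So the common availability across everyone is 10:15-10:30, 11:45-12:30, 12:45-13:00, 15:00-15:15.
The longest is 11:45-12:30 at 45 minutes.

45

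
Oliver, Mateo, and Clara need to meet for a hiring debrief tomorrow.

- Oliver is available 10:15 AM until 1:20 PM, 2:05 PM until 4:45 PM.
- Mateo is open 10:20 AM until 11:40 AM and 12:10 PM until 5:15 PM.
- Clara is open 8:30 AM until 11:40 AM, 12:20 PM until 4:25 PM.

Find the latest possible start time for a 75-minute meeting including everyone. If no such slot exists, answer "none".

15:10

Oliver ∩ Mateo: 10:20-11:40, 12:10-13:20, 14:05-16:45.
Oliver ∩ Mateo ∩ Clara: 10:20-11:40, 12:20-13:20, 14:05-16:25.
The last common window of at least 75 minutes is 14:05-16:25; a 75-minute meeting can start as late as 15:10 and still end by 16:25.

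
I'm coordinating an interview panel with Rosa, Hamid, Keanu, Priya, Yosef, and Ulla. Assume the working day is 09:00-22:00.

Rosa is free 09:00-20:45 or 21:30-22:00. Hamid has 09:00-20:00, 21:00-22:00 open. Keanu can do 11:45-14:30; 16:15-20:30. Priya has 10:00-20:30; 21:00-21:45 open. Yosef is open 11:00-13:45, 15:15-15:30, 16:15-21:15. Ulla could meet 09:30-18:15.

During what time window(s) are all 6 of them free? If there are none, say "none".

Rosa ∩ Hamid: 09:00-20:00, 21:30-22:00.
Rosa ∩ Hamid ∩ Keanu: 11:45-14:30, 16:15-20:00.
Rosa ∩ Hamid ∩ Keanu ∩ Priya: 11:45-14:30, 16:15-20:00.
Rosa ∩ Hamid ∩ Keanu ∩ Priya ∩ Yosef: 11:45-13:45, 16:15-20:00.
Rosa ∩ Hamid ∩ Keanu ∩ Priya ∩ Yosef ∩ Ulla: 11:45-13:45, 16:15-18:15.
So the common availability across everyone is 11:45-13:45, 16:15-18:15.

11:45-13:45, 16:15-18:15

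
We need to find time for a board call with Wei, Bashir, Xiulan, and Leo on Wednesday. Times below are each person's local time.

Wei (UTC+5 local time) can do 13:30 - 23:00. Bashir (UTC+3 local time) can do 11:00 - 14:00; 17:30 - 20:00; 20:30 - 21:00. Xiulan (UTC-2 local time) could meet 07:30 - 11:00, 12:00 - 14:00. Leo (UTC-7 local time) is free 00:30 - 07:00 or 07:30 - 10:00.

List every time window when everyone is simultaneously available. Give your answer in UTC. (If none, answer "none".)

09:30-11:00, 14:30-16:00

Wei in UTC: 08:30-18:00 (subtract 5h to convert from UTC+5).
Bashir in UTC: 08:00-11:00, 14:30-17:00, 17:30-18:00 (subtract 3h to convert from UTC+3).
Xiulan in UTC: 09:30-13:00, 14:00-16:00 (add 2h to convert from UTC-2).
Leo in UTC: 07:30-14:00, 14:30-17:00 (add 7h to convert from UTC-7).
Wei ∩ Bashir: 08:30-11:00, 14:30-17:00, 17:30-18:00.
Wei ∩ Bashir ∩ Xiulan: 09:30-11:00, 14:30-16:00.
Wei ∩ Bashir ∩ Xiulan ∩ Leo: 09:30-11:00, 14:30-16:00.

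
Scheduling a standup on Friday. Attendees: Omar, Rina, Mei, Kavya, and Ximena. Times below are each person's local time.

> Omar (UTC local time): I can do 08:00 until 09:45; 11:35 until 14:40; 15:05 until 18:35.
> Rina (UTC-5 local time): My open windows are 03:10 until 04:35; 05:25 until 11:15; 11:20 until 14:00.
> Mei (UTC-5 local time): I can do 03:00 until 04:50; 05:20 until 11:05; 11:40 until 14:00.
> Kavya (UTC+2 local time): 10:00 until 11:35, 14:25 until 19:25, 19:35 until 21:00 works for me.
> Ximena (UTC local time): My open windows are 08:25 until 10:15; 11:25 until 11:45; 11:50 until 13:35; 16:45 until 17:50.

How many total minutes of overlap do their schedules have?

Omar in UTC: 08:00-09:45, 11:35-14:40, 15:05-18:35.
Rina in UTC: 08:10-09:35, 10:25-16:15, 16:20-19:00 (add 5h to convert from UTC-5).
Mei in UTC: 08:00-09:50, 10:20-16:05, 16:40-19:00 (add 5h to convert from UTC-5).
Kavya in UTC: 08:00-09:35, 12:25-17:25, 17:35-19:00 (subtract 2h to convert from UTC+2).
Ximena in UTC: 08:25-10:15, 11:25-11:45, 11:50-13:35, 16:45-17:50.
Omar ∩ Rina: 08:10-09:35, 11:35-14:40, 15:05-16:15, 16:20-18:35.
Omar ∩ Rina ∩ Mei: 08:10-09:35, 11:35-14:40, 15:05-16:05, 16:40-18:35.
Omar ∩ Rina ∩ Mei ∩ Kavya: 08:10-09:35, 12:25-14:40, 15:05-16:05, 16:40-17:25, 17:35-18:35.
Omar ∩ Rina ∩ Mei ∩ Kavya ∩ Ximena: 08:25-09:35, 12:25-13:35, 16:45-17:25, 17:35-17:50.
Summing the common windows: 70 + 70 + 40 + 15 = 195 minutes.

195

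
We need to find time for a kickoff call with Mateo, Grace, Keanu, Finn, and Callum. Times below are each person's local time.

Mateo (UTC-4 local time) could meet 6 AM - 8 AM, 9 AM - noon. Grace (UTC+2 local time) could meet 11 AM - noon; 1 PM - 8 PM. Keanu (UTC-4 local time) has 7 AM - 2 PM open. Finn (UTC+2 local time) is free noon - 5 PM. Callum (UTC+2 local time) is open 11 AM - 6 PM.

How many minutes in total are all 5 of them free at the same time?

Mateo in UTC: 10:00-12:00, 13:00-16:00 (add 4h to convert from UTC-4).
Grace in UTC: 09:00-10:00, 11:00-18:00 (subtract 2h to convert from UTC+2).
Keanu in UTC: 11:00-18:00 (add 4h to convert from UTC-4).
Finn in UTC: 10:00-15:00 (subtract 2h to convert from UTC+2).
Callum in UTC: 09:00-16:00 (subtract 2h to convert from UTC+2).
Mateo ∩ Grace: 11:00-12:00, 13:00-16:00.
Mateo ∩ Grace ∩ Keanu: 11:00-12:00, 13:00-16:00.
Mateo ∩ Grace ∩ Keanu ∩ Finn: 11:00-12:00, 13:00-15:00.
Mateo ∩ Grace ∩ Keanu ∩ Finn ∩ Callum: 11:00-12:00, 13:00-15:00.
Summing the common windows: 60 + 120 = 180 minutes.

180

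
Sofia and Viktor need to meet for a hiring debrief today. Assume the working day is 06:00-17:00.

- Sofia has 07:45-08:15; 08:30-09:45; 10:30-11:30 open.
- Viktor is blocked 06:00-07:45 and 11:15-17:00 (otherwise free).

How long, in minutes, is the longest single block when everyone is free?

Sofia free: 07:45-08:15, 08:30-09:45, 10:30-11:30.
Viktor free: 07:45-11:15 (invert busy blocks within the working day).
Sofia ∩ Viktor: 07:45-08:15, 08:30-09:45, 10:30-11:15.
The longest is 08:30-09:45 at 75 minutes.

75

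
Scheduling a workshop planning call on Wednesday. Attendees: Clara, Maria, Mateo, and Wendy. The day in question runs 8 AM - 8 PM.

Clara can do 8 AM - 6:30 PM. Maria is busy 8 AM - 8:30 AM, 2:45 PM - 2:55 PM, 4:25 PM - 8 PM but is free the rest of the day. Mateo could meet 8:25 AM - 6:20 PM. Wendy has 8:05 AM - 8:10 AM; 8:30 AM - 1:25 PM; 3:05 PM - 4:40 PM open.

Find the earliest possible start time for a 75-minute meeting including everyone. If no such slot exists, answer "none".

08:30

Clara free: 08:00-18:30.
Maria free: 08:30-14:45, 14:55-16:25 (invert busy blocks within the working day).
Mateo free: 08:25-18:20.
Wendy free: 08:05-08:10, 08:30-13:25, 15:05-16:40.
Clara ∩ Maria: 08:30-14:45, 14:55-16:25.
Clara ∩ Maria ∩ Mateo: 08:30-14:45, 14:55-16:25.
Clara ∩ Maria ∩ Mateo ∩ Wendy: 08:30-13:25, 15:05-16:25.
So the common availability across everyone is 08:30-13:25, 15:05-16:25.
The first common window of at least 75 minutes is 08:30-13:25, so the earliest start is 08:30.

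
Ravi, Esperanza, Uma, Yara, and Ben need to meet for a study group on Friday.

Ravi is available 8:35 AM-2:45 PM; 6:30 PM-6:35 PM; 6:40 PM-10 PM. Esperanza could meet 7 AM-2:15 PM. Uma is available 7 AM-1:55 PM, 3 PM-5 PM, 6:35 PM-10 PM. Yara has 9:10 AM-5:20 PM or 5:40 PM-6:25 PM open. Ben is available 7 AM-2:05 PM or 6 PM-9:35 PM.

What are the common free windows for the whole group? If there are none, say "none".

Ravi ∩ Esperanza: 08:35-14:15.
Ravi ∩ Esperanza ∩ Uma: 08:35-13:55.
Ravi ∩ Esperanza ∩ Uma ∩ Yara: 09:10-13:55.
Ravi ∩ Esperanza ∩ Uma ∩ Yara ∩ Ben: 09:10-13:55.

09:10-13:55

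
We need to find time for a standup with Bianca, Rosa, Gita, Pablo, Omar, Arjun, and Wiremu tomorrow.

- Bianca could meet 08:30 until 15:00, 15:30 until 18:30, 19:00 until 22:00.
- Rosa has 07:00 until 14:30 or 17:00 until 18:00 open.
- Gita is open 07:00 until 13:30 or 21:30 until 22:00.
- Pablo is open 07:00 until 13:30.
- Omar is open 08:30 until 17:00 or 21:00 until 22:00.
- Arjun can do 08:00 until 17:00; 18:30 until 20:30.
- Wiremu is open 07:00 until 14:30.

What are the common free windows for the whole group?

Bianca ∩ Rosa: 08:30-14:30, 17:00-18:00.
Bianca ∩ Rosa ∩ Gita: 08:30-13:30.
Bianca ∩ Rosa ∩ Gita ∩ Pablo: 08:30-13:30.
Bianca ∩ Rosa ∩ Gita ∩ Pablo ∩ Omar: 08:30-13:30.
Bianca ∩ Rosa ∩ Gita ∩ Pablo ∩ Omar ∩ Arjun: 08:30-13:30.
Bianca ∩ Rosa ∩ Gita ∩ Pablo ∩ Omar ∩ Arjun ∩ Wiremu: 08:30-13:30.

08:30-13:30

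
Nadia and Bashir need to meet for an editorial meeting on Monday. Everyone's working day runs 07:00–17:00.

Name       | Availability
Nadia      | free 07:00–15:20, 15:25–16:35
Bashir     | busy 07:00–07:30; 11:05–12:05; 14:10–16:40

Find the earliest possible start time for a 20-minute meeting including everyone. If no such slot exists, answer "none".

07:30

Nadia free: 07:00-15:20, 15:25-16:35.
Bashir free: 07:30-11:05, 12:05-14:10, 16:40-17:00 (invert busy blocks within the working day).
Nadia ∩ Bashir: 07:30-11:05, 12:05-14:10.
The first common window of at least 20 minutes is 07:30-11:05, so the earliest start is 07:30.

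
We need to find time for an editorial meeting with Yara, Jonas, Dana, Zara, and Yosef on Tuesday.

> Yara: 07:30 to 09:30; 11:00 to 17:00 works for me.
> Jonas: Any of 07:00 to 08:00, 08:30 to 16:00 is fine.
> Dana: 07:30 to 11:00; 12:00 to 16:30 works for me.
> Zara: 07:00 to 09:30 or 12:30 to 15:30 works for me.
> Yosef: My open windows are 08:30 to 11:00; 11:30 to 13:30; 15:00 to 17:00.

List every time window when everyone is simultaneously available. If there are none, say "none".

08:30-09:30, 12:30-13:30, 15:00-15:30

Yara ∩ Jonas: 07:30-08:00, 08:30-09:30, 11:00-16:00.
Yara ∩ Jonas ∩ Dana: 07:30-08:00, 08:30-09:30, 12:00-16:00.
Yara ∩ Jonas ∩ Dana ∩ Zara: 07:30-08:00, 08:30-09:30, 12:30-15:30.
Yara ∩ Jonas ∩ Dana ∩ Zara ∩ Yosef: 08:30-09:30, 12:30-13:30, 15:00-15:30.
Those are the intersection windows.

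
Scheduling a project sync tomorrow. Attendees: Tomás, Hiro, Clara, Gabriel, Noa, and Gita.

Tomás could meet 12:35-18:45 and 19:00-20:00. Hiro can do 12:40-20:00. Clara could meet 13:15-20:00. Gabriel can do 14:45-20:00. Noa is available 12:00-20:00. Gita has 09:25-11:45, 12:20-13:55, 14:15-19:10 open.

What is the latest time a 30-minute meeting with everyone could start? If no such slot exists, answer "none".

Tomás ∩ Hiro: 12:40-18:45, 19:00-20:00.
Tomás ∩ Hiro ∩ Clara: 13:15-18:45, 19:00-20:00.
Tomás ∩ Hiro ∩ Clara ∩ Gabriel: 14:45-18:45, 19:00-20:00.
Tomás ∩ Hiro ∩ Clara ∩ Gabriel ∩ Noa: 14:45-18:45, 19:00-20:00.
Tomás ∩ Hiro ∩ Clara ∩ Gabriel ∩ Noa ∩ Gita: 14:45-18:45, 19:00-19:10.
The last common window of at least 30 minutes is 14:45-18:45; a 30-minute meeting can start as late as 18:15 and still end by 18:45.

18:15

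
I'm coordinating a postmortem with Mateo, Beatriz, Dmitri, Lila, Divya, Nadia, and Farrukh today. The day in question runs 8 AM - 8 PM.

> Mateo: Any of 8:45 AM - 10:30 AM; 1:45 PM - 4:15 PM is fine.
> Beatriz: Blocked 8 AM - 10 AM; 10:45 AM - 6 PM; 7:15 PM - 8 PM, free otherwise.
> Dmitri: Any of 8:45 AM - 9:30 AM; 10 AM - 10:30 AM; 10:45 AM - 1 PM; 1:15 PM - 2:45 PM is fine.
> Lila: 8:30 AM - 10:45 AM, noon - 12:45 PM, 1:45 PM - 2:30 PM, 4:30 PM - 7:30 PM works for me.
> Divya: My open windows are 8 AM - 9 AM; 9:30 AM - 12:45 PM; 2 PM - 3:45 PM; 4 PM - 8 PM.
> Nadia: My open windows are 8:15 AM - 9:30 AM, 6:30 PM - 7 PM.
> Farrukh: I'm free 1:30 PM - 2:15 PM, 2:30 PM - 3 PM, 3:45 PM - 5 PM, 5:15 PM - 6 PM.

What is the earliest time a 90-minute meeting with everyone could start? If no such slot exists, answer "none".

Mateo free: 08:45-10:30, 13:45-16:15.
Beatriz free: 10:00-10:45, 18:00-19:15 (invert busy blocks within the working day).
Dmitri free: 08:45-09:30, 10:00-10:30, 10:45-13:00, 13:15-14:45.
Lila free: 08:30-10:45, 12:00-12:45, 13:45-14:30, 16:30-19:30.
Divya free: 08:00-09:00, 09:30-12:45, 14:00-15:45, 16:00-20:00.
Nadia free: 08:15-09:30, 18:30-19:00.
Farrukh free: 13:30-14:15, 14:30-15:00, 15:45-17:00, 17:15-18:00.
Mateo ∩ Beatriz: 10:00-10:30.
Mateo ∩ Beatriz ∩ Dmitri: 10:00-10:30.
Mateo ∩ Beatriz ∩ Dmitri ∩ Lila: 10:00-10:30.
Mateo ∩ Beatriz ∩ Dmitri ∩ Lila ∩ Divya: 10:00-10:30.
Mateo ∩ Beatriz ∩ Dmitri ∩ Lila ∩ Divya ∩ Nadia: ∅.
Mateo ∩ Beatriz ∩ Dmitri ∩ Lila ∩ Divya ∩ Nadia ∩ Farrukh: ∅.
There is no time when everyone is free.
No common window is at least 90 minutes long.

none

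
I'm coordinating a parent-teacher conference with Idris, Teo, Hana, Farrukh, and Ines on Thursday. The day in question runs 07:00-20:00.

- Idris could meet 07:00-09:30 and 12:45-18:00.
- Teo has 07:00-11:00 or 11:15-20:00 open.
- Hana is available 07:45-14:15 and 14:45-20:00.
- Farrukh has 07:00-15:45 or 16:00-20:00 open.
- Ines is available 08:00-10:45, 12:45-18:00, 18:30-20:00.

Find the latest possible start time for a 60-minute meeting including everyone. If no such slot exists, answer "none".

17:00

Idris ∩ Teo: 07:00-09:30, 12:45-18:00.
Idris ∩ Teo ∩ Hana: 07:45-09:30, 12:45-14:15, 14:45-18:00.
Idris ∩ Teo ∩ Hana ∩ Farrukh: 07:45-09:30, 12:45-14:15, 14:45-15:45, 16:00-18:00.
Idris ∩ Teo ∩ Hana ∩ Farrukh ∩ Ines: 08:00-09:30, 12:45-14:15, 14:45-15:45, 16:00-18:00.
The last common window of at least 60 minutes is 16:00-18:00; a 60-minute meeting can start as late as 17:00 and still end by 18:00.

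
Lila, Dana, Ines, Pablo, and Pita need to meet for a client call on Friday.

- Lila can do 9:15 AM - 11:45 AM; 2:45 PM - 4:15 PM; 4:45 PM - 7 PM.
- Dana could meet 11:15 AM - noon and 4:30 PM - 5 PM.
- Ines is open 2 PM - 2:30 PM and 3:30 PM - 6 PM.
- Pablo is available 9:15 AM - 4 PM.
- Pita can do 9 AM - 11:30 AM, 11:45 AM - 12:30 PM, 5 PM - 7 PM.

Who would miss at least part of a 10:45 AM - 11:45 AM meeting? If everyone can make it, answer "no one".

Dana, Ines, Pita

Lila: free for 10:45-11:45. Dana: not fully free for 10:45-11:45. Ines: not fully free for 10:45-11:45. Pablo: free for 10:45-11:45. Pita: not fully free for 10:45-11:45.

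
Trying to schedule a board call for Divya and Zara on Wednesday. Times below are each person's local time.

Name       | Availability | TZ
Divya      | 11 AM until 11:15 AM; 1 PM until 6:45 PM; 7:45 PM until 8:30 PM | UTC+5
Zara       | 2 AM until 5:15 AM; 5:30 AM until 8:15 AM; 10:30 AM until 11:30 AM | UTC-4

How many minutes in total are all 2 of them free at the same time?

300

Divya in UTC: 06:00-06:15, 08:00-13:45, 14:45-15:30 (subtract 5h to convert from UTC+5).
Zara in UTC: 06:00-09:15, 09:30-12:15, 14:30-15:30 (add 4h to convert from UTC-4).
Divya ∩ Zara: 06:00-06:15, 08:00-09:15, 09:30-12:15, 14:45-15:30.
Summing the common windows: 15 + 75 + 165 + 45 = 300 minutes.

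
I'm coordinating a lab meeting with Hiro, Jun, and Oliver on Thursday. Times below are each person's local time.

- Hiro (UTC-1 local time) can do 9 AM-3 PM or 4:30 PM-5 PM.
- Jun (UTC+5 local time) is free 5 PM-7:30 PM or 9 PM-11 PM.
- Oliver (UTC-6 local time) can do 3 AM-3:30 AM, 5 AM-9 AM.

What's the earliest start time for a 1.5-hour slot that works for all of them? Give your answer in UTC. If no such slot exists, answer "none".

12:00

Hiro in UTC: 10:00-16:00, 17:30-18:00 (add 1h to convert from UTC-1).
Jun in UTC: 12:00-14:30, 16:00-18:00 (subtract 5h to convert from UTC+5).
Oliver in UTC: 09:00-09:30, 11:00-15:00 (add 6h to convert from UTC-6).
Hiro ∩ Jun: 12:00-14:30, 17:30-18:00.
Hiro ∩ Jun ∩ Oliver: 12:00-14:30.
Those are the intersection windows.
The first common window of at least 90 minutes is 12:00-14:30, so the earliest start is 12:00.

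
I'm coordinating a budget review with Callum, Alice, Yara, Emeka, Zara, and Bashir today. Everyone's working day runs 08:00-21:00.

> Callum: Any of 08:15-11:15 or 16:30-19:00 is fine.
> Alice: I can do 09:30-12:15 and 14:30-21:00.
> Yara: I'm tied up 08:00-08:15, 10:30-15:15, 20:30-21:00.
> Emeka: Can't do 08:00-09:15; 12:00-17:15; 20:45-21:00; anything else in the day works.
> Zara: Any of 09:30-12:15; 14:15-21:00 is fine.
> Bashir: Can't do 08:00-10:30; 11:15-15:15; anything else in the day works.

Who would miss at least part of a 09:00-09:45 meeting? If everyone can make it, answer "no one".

Alice, Bashir, Emeka, Zara

Callum free: 08:15-11:15, 16:30-19:00.
Alice free: 09:30-12:15, 14:30-21:00.
Yara free: 08:15-10:30, 15:15-20:30 (invert busy blocks within the working day).
Emeka free: 09:15-12:00, 17:15-20:45 (invert busy blocks within the working day).
Zara free: 09:30-12:15, 14:15-21:00.
Bashir free: 10:30-11:15, 15:15-21:00 (invert busy blocks within the working day).
Callum: free for 09:00-09:45. Alice: not fully free for 09:00-09:45. Yara: free for 09:00-09:45. Emeka: not fully free for 09:00-09:45. Zara: not fully free for 09:00-09:45. Bashir: not fully free for 09:00-09:45.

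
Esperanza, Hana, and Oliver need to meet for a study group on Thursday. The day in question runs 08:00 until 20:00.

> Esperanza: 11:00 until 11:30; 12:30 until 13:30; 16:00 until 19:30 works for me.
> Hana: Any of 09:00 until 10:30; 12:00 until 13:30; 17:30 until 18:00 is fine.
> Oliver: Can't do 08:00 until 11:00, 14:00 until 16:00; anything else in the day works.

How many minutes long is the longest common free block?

Esperanza free: 11:00-11:30, 12:30-13:30, 16:00-19:30.
Hana free: 09:00-10:30, 12:00-13:30, 17:30-18:00.
Oliver free: 11:00-14:00, 16:00-20:00 (invert busy blocks within the working day).
Esperanza ∩ Hana: 12:30-13:30, 17:30-18:00.
Esperanza ∩ Hana ∩ Oliver: 12:30-13:30, 17:30-18:00.
Those are the intersection windows.
The longest is 12:30-13:30 at 60 minutes.

60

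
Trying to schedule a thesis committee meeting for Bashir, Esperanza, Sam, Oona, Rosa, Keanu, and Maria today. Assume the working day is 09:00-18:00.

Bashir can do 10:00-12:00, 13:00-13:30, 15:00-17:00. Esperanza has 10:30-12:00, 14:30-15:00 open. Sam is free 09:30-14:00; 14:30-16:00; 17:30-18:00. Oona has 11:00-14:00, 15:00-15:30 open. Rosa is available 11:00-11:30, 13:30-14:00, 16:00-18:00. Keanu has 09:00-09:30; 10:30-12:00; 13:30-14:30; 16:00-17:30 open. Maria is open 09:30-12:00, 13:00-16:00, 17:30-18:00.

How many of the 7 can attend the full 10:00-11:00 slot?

Bashir, Sam, and Maria can make the full 10:00-11:00 slot — that's 3.

3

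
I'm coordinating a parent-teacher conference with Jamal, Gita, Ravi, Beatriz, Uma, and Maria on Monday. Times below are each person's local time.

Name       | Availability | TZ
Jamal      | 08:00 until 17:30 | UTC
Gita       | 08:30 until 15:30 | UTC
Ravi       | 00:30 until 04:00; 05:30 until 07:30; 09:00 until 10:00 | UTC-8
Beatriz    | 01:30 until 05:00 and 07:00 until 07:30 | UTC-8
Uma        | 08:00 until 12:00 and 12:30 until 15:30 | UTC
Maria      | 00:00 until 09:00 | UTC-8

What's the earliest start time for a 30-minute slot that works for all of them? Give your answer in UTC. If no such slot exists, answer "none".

09:30

Jamal in UTC: 08:00-17:30.
Gita in UTC: 08:30-15:30.
Ravi in UTC: 08:30-12:00, 13:30-15:30, 17:00-18:00 (add 8h to convert from UTC-8).
Beatriz in UTC: 09:30-13:00, 15:00-15:30 (add 8h to convert from UTC-8).
Uma in UTC: 08:00-12:00, 12:30-15:30.
Maria in UTC: 08:00-17:00 (add 8h to convert from UTC-8).
Jamal ∩ Gita: 08:30-15:30.
Jamal ∩ Gita ∩ Ravi: 08:30-12:00, 13:30-15:30.
Jamal ∩ Gita ∩ Ravi ∩ Beatriz: 09:30-12:00, 15:00-15:30.
Jamal ∩ Gita ∩ Ravi ∩ Beatriz ∩ Uma: 09:30-12:00, 15:00-15:30.
Jamal ∩ Gita ∩ Ravi ∩ Beatriz ∩ Uma ∩ Maria: 09:30-12:00, 15:00-15:30.
So the common availability across everyone is 09:30-12:00, 15:00-15:30.
The first common window of at least 30 minutes is 09:30-12:00, so the earliest start is 09:30.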